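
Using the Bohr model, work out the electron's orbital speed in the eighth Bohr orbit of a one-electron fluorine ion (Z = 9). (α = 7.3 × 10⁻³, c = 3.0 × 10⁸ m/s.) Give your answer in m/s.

2.5 × 10⁶ m/s

v_n = Zαc/n = 9 × 0.0073 × 3.0 × 10⁸ / 8
    = 2.5 × 10⁶ m/s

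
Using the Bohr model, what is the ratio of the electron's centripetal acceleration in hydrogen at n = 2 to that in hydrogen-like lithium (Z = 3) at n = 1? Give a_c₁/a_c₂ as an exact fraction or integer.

1/432

a_c ∝ Z^3 · n^-4
a_c₁/a_c₂ = (1/3)^3 · (2/1)^-4 = 1/432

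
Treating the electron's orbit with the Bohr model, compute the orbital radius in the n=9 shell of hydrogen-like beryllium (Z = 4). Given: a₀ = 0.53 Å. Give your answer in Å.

r_n = n²a₀/Z = 9² × 0.53 / 4
    = 81 × 0.53 / 4 = 11 Å

11 Å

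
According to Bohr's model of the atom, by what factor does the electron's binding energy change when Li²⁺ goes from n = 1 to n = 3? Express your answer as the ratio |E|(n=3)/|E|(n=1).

1/9

|E| ∝ Z^2 · n^-2; with Z fixed, |E| ∝ n^-2.
|E|(n=3)/|E|(n=1) = (3/1)^-2 = 1/9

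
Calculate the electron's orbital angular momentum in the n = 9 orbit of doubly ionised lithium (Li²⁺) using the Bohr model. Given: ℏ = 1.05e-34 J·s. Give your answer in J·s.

L_n = nℏ = 9 × 1.05e-34 = 9.45e-34 J·s

9.45e-34 J·s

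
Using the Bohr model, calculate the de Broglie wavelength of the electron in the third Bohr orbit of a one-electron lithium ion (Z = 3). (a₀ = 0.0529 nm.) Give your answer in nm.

0.332 nm

The Bohr quantisation condition is nλ = 2πr_n.
r_n = n²a₀/Z = 0.159 nm
λ = 2πr_n/n = 2π·0.159/3 = 0.332 nm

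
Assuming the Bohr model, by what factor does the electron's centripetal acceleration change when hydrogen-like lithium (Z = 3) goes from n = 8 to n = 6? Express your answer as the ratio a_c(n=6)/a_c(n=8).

256/81

a_c ∝ Z^3 · n^-4; with Z fixed, a_c ∝ n^-4.
a_c(n=6)/a_c(n=8) = (6/8)^-4 = 256/81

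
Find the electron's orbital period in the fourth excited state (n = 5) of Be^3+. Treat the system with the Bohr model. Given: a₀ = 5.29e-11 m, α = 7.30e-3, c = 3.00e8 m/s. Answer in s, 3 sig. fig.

r = n²a₀/Z = 5²·5.29e-11/4 = 3.31e-10 m
v = Zαc/n = 4·0.00730·3.00e8/5 = 1.75e6 m/s
T = 2πr/v = 1.19e-15 s

1.19e-15 s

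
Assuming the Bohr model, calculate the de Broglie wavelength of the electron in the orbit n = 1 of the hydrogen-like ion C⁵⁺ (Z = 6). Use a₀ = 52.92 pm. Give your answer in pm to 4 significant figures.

55.42 pm

The Bohr quantisation condition is nλ = 2πr_n.
r_n = n²a₀/Z = 8.820 pm
λ = 2πr_n/n = 2π·8.820/1 = 55.42 pm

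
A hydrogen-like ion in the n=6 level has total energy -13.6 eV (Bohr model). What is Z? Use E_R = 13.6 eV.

E_n = −E_R Z²/n² ⇒ Z² = −E_n n²/E_R = 13.6 × 6² / 13.6 ≈ 36.00
Z = 6

6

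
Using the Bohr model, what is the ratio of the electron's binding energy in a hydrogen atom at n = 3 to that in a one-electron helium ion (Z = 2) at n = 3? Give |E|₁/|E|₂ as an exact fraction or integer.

|E| ∝ Z^2 · n^-2
|E|₁/|E|₂ = (1/2)^2 · (3/3)^-2 = 1/4

1/4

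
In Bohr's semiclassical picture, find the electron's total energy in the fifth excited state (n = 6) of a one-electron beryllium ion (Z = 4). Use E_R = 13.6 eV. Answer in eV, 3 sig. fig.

-6.04 eV

E_n = −E_R·Z²/n² = −13.6 × 4²/6² = -6.04 eV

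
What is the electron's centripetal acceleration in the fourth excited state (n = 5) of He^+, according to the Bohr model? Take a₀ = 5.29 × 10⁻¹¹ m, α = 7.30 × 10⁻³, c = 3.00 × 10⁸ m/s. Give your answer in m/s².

r = n²a₀/Z = 6.61 × 10⁻¹⁰ m, v = Zαc/n = 8.76 × 10⁵ m/s
a = v²/r = (8.76 × 10⁵)² / 6.61 × 10⁻¹⁰ = 1.16 × 10²¹ m/s²

1.16 × 10²¹ m/s²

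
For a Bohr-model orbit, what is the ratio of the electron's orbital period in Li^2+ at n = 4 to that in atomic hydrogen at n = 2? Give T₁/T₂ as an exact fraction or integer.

8/9

T ∝ Z^-2 · n^3
T₁/T₂ = (3/1)^-2 · (4/2)^3 = 8/9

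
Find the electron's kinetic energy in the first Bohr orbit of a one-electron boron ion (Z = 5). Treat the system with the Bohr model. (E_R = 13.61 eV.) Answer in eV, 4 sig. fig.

340.2 eV

For a Coulomb orbit the virial theorem gives K = −E_n.
E_n = −E_R·Z²/n², so K = E_R·Z²/n² = 13.61 × 5²/1² = 340.2 eV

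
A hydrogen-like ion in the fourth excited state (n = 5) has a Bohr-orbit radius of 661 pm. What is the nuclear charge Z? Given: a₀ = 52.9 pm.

2

r_n = n²a₀/Z ⇒ Z = n²a₀/r = 5² × 52.9 / 661 ≈ 2.00
Z = 2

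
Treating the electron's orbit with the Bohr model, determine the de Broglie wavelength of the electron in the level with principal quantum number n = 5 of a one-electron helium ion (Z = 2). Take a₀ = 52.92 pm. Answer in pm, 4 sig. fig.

831.3 pm

The Bohr quantisation condition is nλ = 2πr_n.
r_n = n²a₀/Z = 661.5 pm
λ = 2πr_n/n = 2π·661.5/5 = 831.3 pm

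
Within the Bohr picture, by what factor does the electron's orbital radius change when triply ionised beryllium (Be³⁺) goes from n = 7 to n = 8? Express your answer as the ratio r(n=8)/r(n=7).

64/49

r ∝ Z^-1 · n^2; with Z fixed, r ∝ n^2.
r(n=8)/r(n=7) = (8/7)^2 = 64/49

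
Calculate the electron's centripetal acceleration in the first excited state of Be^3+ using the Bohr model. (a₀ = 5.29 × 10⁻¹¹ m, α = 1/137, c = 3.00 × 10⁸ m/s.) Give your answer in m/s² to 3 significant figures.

r = n²a₀/Z = 5.29 × 10⁻¹¹ m, v = Zαc/n = 4.38 × 10⁶ m/s
a = v²/r = (4.38 × 10⁶)² / 5.29 × 10⁻¹¹ = 3.63 × 10²³ m/s²

3.63 × 10²³ m/s²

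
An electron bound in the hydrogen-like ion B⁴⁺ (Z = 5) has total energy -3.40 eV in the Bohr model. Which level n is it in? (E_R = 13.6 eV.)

E_n = −E_R Z²/n² ⇒ n² = E_R Z²/(−E_n) = 13.6 × 5² / 3.40 ≈ 100.00
n = 10

10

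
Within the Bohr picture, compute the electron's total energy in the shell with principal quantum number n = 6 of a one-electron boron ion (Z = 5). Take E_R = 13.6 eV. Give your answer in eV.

-9.44 eV

E_n = −E_R·Z²/n² = −13.6 × 5²/6² = -9.44 eV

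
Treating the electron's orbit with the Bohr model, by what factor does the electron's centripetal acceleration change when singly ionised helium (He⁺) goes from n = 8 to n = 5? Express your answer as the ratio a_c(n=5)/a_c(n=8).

4096/625

a_c ∝ Z^3 · n^-4; with Z fixed, a_c ∝ n^-4.
a_c(n=5)/a_c(n=8) = (5/8)^-4 = 4096/625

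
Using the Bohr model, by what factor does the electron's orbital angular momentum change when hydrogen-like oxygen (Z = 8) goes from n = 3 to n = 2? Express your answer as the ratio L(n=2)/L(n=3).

2/3

L = nℏ depends only on n, so L ∝ n.
L(n=2)/L(n=3) = (2/3)^1 = 2/3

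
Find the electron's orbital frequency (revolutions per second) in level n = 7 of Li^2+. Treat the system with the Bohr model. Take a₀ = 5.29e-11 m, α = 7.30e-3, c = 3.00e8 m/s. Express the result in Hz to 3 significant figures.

r = n²a₀/Z = 8.64e-10 m, v = Zαc/n = 9.39e5 m/s
f = v/(2πr) = 1.73e14 Hz

1.73e14 Hz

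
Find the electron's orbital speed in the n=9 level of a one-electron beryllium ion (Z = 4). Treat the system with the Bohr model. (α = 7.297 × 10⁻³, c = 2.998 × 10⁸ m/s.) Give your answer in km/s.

v_n = Zαc/n = 4 × 0.007297 × 2.998 × 10⁸ / 9
    = 972.3 km/s

972.3 km/s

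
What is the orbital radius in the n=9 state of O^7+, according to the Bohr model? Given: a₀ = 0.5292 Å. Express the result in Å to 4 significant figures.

5.358 Å

r_n = n²a₀/Z = 9² × 0.5292 / 8
    = 81 × 0.5292 / 8 = 5.358 Å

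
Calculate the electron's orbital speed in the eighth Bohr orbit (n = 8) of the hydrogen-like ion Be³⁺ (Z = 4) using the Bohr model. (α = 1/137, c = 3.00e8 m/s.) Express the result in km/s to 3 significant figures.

v_n = Zαc/n = 4 × 0.00730 × 3.00e8 / 8
    = 1090 km/s

1090 km/s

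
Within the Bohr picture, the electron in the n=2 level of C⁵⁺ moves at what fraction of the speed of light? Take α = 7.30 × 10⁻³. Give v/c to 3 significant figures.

v_n = Zαc/n, so v/c = Zα/n = 6 × 0.00730 / 2 = 0.0219

0.0219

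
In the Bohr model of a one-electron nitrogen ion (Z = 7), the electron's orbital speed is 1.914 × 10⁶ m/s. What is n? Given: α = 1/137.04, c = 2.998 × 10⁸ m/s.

v_n = Zαc/n ⇒ n = Zαc/v = 7 × 0.007297 × 2.998 × 10⁸ / 1.914 × 10⁶ ≈ 8.00
n = 8

8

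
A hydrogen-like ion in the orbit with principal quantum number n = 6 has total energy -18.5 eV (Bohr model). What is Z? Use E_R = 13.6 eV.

E_n = −E_R Z²/n² ⇒ Z² = −E_n n²/E_R = 18.5 × 6² / 13.6 ≈ 48.97
Z = 7

7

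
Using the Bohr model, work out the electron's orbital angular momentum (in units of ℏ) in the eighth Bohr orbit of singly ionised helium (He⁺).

8

L_n = nℏ, so L/ℏ = n = 8.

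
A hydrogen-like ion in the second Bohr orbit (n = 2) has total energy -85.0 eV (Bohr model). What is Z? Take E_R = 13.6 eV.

5

E_n = −E_R Z²/n² ⇒ Z² = −E_n n²/E_R = 85.0 × 2² / 13.6 ≈ 25.00
Z = 5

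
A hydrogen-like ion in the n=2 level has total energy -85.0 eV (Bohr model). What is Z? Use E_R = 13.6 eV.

E_n = −E_R Z²/n² ⇒ Z² = −E_n n²/E_R = 85.0 × 2² / 13.6 ≈ 25.00
Z = 5

5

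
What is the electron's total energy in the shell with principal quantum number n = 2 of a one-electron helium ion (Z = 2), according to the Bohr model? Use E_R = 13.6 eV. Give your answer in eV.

-13.6 eV

E_n = −E_R·Z²/n² = −13.6 × 2²/2² = -13.6 eV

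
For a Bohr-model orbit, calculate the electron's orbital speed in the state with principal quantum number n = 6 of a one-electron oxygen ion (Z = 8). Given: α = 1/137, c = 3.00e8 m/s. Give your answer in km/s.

2920 km/s

v_n = Zαc/n = 8 × 0.00730 × 3.00e8 / 6
    = 2920 km/s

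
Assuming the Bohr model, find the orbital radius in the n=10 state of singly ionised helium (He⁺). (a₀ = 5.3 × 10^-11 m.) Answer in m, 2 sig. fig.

r_n = n²a₀/Z = 10² × 5.3 × 10^-11 / 2
    = 100 × 5.3 × 10^-11 / 2 = 2.6 × 10^-9 m

2.6 × 10^-9 m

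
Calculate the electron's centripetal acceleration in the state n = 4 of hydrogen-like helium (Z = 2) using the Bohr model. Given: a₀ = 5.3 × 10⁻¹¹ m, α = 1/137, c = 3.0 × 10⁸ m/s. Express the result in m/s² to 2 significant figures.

2.8 × 10²¹ m/s²

r = n²a₀/Z = 4.2 × 10⁻¹⁰ m, v = Zαc/n = 1.1 × 10⁶ m/s
a = v²/r = (1.1 × 10⁶)² / 4.2 × 10⁻¹⁰ = 2.8 × 10²¹ m/s²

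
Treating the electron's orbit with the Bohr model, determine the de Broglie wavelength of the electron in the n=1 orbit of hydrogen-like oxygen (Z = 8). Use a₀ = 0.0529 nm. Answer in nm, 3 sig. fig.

0.0415 nm

The Bohr quantisation condition is nλ = 2πr_n.
r_n = n²a₀/Z = 0.00661 nm
λ = 2πr_n/n = 2π·0.00661/1 = 0.0415 nm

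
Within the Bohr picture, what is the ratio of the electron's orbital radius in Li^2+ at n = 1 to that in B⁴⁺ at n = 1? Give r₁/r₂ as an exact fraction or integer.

5/3

r ∝ Z^-1 · n^2
r₁/r₂ = (3/5)^-1 · (1/1)^2 = 5/3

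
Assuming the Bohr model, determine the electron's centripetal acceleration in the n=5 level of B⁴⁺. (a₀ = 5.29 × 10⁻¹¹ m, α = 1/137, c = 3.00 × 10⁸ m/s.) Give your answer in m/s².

1.81 × 10²² m/s²

r = n²a₀/Z = 2.64 × 10⁻¹⁰ m, v = Zαc/n = 2.19 × 10⁶ m/s
a = v²/r = (2.19 × 10⁶)² / 2.64 × 10⁻¹⁰ = 1.81 × 10²² m/s²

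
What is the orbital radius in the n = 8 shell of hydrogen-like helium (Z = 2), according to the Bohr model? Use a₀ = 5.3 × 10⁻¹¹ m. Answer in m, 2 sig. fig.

r_n = n²a₀/Z = 8² × 5.3 × 10⁻¹¹ / 2
    = 64 × 5.3 × 10⁻¹¹ / 2 = 1.7 × 10⁻⁹ m

1.7 × 10⁻⁹ m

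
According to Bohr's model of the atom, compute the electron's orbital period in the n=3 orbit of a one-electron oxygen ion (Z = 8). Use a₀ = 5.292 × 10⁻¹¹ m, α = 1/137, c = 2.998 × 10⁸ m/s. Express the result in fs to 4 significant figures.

r = n²a₀/Z = 3²·5.292 × 10⁻¹¹/8 = 5.954 × 10⁻¹¹ m
v = Zαc/n = 8·0.007299·2.998 × 10⁸/3 = 5.836 × 10⁶ m/s
T = 2πr/v = 6.410 × 10⁻¹⁷ s = 0.06410 fs

0.06410 fs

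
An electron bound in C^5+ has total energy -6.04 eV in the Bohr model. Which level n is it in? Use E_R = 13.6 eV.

9

E_n = −E_R Z²/n² ⇒ n² = E_R Z²/(−E_n) = 13.6 × 6² / 6.04 ≈ 81.06
n = 9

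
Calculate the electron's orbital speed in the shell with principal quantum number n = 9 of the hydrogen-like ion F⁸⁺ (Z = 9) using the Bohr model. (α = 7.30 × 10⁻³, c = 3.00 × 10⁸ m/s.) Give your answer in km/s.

v_n = Zαc/n = 9 × 0.00730 × 3.00 × 10⁸ / 9
    = 2190 km/s

2190 km/s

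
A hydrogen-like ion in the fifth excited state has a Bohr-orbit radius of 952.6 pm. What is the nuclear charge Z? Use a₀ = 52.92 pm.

r_n = n²a₀/Z ⇒ Z = n²a₀/r = 6² × 52.92 / 952.6 ≈ 2.00
Z = 2

2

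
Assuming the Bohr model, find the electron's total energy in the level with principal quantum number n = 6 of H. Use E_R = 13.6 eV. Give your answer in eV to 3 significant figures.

-0.378 eV

E_n = −E_R·Z²/n² = −13.6 × 1²/6² = -0.378 eV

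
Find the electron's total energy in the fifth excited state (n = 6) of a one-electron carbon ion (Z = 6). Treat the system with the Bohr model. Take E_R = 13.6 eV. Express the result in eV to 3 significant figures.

E_n = −E_R·Z²/n² = −13.6 × 6²/6² = -13.6 eV

-13.6 eV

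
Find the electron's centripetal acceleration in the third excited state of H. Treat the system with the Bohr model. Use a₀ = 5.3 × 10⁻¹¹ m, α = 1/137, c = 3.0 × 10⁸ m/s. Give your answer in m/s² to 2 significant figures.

3.5 × 10²⁰ m/s²

r = n²a₀/Z = 8.5 × 10⁻¹⁰ m, v = Zαc/n = 5.5 × 10⁵ m/s
a = v²/r = (5.5 × 10⁵)² / 8.5 × 10⁻¹⁰ = 3.5 × 10²⁰ m/s²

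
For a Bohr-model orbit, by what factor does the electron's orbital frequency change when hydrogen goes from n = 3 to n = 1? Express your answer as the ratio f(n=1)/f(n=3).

27

f ∝ Z^2 · n^-3; with Z fixed, f ∝ n^-3.
f(n=1)/f(n=3) = (1/3)^-3 = 27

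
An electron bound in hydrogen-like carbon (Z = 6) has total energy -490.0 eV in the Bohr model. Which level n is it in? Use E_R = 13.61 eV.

1

E_n = −E_R Z²/n² ⇒ n² = E_R Z²/(−E_n) = 13.61 × 6² / 490.0 ≈ 1.00
n = 1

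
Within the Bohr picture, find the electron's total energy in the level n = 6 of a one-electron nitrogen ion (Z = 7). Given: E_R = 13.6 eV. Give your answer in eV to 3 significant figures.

-18.5 eV

E_n = −E_R·Z²/n² = −13.6 × 7²/6² = -18.5 eV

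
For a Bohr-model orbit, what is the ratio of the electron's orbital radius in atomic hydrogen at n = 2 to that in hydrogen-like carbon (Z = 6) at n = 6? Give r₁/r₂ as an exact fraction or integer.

2/3

r ∝ Z^-1 · n^2
r₁/r₂ = (1/6)^-1 · (2/6)^2 = 2/3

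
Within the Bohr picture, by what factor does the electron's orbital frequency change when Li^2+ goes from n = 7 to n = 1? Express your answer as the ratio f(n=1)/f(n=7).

343

f ∝ Z^2 · n^-3; with Z fixed, f ∝ n^-3.
f(n=1)/f(n=7) = (1/7)^-3 = 343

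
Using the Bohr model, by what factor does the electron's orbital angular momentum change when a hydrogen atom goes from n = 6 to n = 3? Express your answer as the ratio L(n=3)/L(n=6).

L = nℏ depends only on n, so L ∝ n.
L(n=3)/L(n=6) = (3/6)^1 = 1/2

1/2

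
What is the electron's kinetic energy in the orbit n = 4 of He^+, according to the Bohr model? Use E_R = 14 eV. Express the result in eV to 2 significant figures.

3.5 eV

For a Coulomb orbit the virial theorem gives K = −E_n.
E_n = −E_R·Z²/n², so K = E_R·Z²/n² = 14 × 2²/4² = 3.5 eV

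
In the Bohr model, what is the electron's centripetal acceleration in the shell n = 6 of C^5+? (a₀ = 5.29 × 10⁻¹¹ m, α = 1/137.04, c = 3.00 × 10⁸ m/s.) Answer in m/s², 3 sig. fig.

1.51 × 10²² m/s²

r = n²a₀/Z = 3.17 × 10⁻¹⁰ m, v = Zαc/n = 2.19 × 10⁶ m/s
a = v²/r = (2.19 × 10⁶)² / 3.17 × 10⁻¹⁰ = 1.51 × 10²² m/s²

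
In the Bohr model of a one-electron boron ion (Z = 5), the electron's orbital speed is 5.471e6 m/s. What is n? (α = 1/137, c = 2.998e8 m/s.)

2

v_n = Zαc/n ⇒ n = Zαc/v = 5 × 0.007299 × 2.998e8 / 5.471e6 ≈ 2.00
n = 2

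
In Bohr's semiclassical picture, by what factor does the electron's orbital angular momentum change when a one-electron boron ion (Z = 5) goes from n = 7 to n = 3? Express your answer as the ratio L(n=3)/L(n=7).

3/7

L = nℏ depends only on n, so L ∝ n.
L(n=3)/L(n=7) = (3/7)^1 = 3/7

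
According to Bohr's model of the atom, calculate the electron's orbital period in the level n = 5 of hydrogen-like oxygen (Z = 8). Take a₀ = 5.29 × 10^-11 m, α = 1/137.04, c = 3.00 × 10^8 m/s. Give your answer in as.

297 as

r = n²a₀/Z = 5²·5.29 × 10^-11/8 = 1.65 × 10^-10 m
v = Zαc/n = 8·0.00730·3.00 × 10^8/5 = 3.50 × 10^6 m/s
T = 2πr/v = 2.97 × 10^-16 s = 297 as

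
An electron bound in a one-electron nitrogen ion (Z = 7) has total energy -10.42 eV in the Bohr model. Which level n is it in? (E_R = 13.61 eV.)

E_n = −E_R Z²/n² ⇒ n² = E_R Z²/(−E_n) = 13.61 × 7² / 10.42 ≈ 64.00
n = 8

8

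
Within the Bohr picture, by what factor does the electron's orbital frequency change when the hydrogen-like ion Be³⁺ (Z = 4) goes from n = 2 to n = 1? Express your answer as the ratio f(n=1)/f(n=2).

8

f ∝ Z^2 · n^-3; with Z fixed, f ∝ n^-3.
f(n=1)/f(n=2) = (1/2)^-3 = 8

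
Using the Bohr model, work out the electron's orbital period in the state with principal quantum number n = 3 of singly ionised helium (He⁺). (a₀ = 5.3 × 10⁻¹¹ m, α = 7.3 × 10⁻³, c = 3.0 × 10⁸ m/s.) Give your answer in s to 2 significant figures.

r = n²a₀/Z = 3²·5.3 × 10⁻¹¹/2 = 2.4 × 10⁻¹⁰ m
v = Zαc/n = 2·0.0073·3.0 × 10⁸/3 = 1.5 × 10⁶ m/s
T = 2πr/v = 1.0 × 10⁻¹⁵ s

1.0 × 10⁻¹⁵ s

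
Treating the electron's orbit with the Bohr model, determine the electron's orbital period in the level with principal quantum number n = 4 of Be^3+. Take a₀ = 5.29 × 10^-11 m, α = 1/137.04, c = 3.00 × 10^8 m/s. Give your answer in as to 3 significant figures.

r = n²a₀/Z = 4²·5.29 × 10^-11/4 = 2.12 × 10^-10 m
v = Zαc/n = 4·0.00730·3.00 × 10^8/4 = 2.19 × 10^6 m/s
T = 2πr/v = 6.07 × 10^-16 s = 607 as

607 as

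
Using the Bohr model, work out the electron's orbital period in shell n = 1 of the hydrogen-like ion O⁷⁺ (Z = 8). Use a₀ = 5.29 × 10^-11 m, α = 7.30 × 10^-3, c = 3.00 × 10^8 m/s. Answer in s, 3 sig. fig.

r = n²a₀/Z = 1²·5.29 × 10^-11/8 = 6.61 × 10^-12 m
v = Zαc/n = 8·0.00730·3.00 × 10^8/1 = 1.75 × 10^7 m/s
T = 2πr/v = 2.37 × 10^-18 s

2.37 × 10^-18 s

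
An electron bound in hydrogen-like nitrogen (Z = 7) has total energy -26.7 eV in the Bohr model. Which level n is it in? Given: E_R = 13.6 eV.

E_n = −E_R Z²/n² ⇒ n² = E_R Z²/(−E_n) = 13.6 × 7² / 26.7 ≈ 24.96
n = 5

5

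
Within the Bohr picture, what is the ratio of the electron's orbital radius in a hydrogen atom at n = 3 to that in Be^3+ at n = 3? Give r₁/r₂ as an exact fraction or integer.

r ∝ Z^-1 · n^2
r₁/r₂ = (1/4)^-1 · (3/3)^2 = 4

4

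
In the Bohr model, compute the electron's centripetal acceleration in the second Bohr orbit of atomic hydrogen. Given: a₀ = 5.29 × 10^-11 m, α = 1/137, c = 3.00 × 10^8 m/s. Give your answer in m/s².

5.67 × 10^21 m/s²

r = n²a₀/Z = 2.12 × 10^-10 m, v = Zαc/n = 1.09 × 10^6 m/s
a = v²/r = (1.09 × 10^6)² / 2.12 × 10^-10 = 5.67 × 10^21 m/s²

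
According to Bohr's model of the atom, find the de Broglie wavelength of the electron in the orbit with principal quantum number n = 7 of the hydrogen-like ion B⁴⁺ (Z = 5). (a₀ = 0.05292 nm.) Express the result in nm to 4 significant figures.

The Bohr quantisation condition is nλ = 2πr_n.
r_n = n²a₀/Z = 0.5186 nm
λ = 2πr_n/n = 2π·0.5186/7 = 0.4655 nm

0.4655 nm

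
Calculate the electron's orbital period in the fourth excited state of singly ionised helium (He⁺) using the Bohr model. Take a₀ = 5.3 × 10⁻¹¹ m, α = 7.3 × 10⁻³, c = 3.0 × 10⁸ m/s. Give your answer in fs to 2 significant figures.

4.8 fs

r = n²a₀/Z = 5²·5.3 × 10⁻¹¹/2 = 6.6 × 10⁻¹⁰ m
v = Zαc/n = 2·0.0073·3.0 × 10⁸/5 = 8.8 × 10⁵ m/s
T = 2πr/v = 4.8 × 10⁻¹⁵ s = 4.8 fs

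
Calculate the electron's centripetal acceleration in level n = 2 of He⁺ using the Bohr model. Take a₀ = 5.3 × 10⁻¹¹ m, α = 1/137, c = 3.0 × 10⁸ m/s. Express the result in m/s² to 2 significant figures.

r = n²a₀/Z = 1.1 × 10⁻¹⁰ m, v = Zαc/n = 2.2 × 10⁶ m/s
a = v²/r = (2.2 × 10⁶)² / 1.1 × 10⁻¹⁰ = 4.5 × 10²² m/s²

4.5 × 10²² m/s²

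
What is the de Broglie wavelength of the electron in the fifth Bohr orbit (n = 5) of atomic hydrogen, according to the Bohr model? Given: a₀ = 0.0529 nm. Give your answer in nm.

The Bohr quantisation condition is nλ = 2πr_n.
r_n = n²a₀/Z = 1.32 nm
λ = 2πr_n/n = 2π·1.32/5 = 1.66 nm

1.66 nm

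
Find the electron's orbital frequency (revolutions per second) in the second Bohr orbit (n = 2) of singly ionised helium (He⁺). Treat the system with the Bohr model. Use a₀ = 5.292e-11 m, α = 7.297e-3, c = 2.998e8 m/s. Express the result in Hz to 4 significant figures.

3.290e15 Hz

r = n²a₀/Z = 1.058e-10 m, v = Zαc/n = 2.188e6 m/s
f = v/(2πr) = 3.290e15 Hz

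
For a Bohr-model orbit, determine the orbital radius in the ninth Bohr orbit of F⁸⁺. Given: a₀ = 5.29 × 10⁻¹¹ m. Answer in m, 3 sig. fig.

4.76 × 10⁻¹⁰ m

r_n = n²a₀/Z = 9² × 5.29 × 10⁻¹¹ / 9
    = 81 × 5.29 × 10⁻¹¹ / 9 = 4.76 × 10⁻¹⁰ m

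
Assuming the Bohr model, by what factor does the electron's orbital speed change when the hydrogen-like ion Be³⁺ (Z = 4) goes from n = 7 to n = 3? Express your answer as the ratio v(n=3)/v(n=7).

v ∝ Z^1 · n^-1; with Z fixed, v ∝ n^-1.
v(n=3)/v(n=7) = (3/7)^-1 = 7/3

7/3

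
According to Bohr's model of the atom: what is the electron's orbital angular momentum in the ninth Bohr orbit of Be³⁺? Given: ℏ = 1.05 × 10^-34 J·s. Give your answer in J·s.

L_n = nℏ = 9 × 1.05 × 10^-34 = 9.45 × 10^-34 J·s

9.45 × 10^-34 J·s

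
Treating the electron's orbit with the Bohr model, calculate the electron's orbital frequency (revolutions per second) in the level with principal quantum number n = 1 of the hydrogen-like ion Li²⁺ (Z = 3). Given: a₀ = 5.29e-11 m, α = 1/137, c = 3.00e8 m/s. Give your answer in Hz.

5.93e16 Hz

r = n²a₀/Z = 1.76e-11 m, v = Zαc/n = 6.57e6 m/s
f = v/(2πr) = 5.93e16 Hz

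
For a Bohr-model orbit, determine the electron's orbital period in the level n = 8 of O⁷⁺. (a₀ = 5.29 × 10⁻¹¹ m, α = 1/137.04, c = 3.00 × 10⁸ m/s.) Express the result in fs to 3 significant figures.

r = n²a₀/Z = 8²·5.29 × 10⁻¹¹/8 = 4.23 × 10⁻¹⁰ m
v = Zαc/n = 8·0.00730·3.00 × 10⁸/8 = 2.19 × 10⁶ m/s
T = 2πr/v = 1.21 × 10⁻¹⁵ s = 1.21 fs

1.21 fs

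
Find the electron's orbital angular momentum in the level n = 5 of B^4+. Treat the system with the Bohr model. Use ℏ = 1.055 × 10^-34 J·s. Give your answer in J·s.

5.275 × 10^-34 J·s

L_n = nℏ = 5 × 1.055 × 10^-34 = 5.275 × 10^-34 J·s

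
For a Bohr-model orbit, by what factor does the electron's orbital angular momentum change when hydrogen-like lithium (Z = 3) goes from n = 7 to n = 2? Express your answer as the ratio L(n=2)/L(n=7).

2/7

L = nℏ depends only on n, so L ∝ n.
L(n=2)/L(n=7) = (2/7)^1 = 2/7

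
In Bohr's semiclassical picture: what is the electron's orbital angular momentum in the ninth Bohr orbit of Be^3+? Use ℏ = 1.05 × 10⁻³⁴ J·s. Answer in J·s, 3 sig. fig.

L_n = nℏ = 9 × 1.05 × 10⁻³⁴ = 9.45 × 10⁻³⁴ J·s

9.45 × 10⁻³⁴ J·s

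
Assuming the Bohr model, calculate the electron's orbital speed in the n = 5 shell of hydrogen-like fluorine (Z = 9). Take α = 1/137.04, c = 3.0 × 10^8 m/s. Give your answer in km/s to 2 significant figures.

v_n = Zαc/n = 9 × 0.0073 × 3.0 × 10^8 / 5
    = 3900 km/s

3900 km/s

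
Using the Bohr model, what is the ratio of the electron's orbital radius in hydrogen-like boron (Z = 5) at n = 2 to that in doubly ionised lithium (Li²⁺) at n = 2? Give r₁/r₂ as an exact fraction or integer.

r ∝ Z^-1 · n^2
r₁/r₂ = (5/3)^-1 · (2/2)^2 = 3/5

3/5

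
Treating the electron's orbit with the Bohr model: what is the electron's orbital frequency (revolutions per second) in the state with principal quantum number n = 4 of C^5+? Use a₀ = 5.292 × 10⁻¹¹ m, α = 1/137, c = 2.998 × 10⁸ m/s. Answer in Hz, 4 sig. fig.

r = n²a₀/Z = 1.411 × 10⁻¹⁰ m, v = Zαc/n = 3.282 × 10⁶ m/s
f = v/(2πr) = 3.702 × 10¹⁵ Hz

3.702 × 10¹⁵ Hz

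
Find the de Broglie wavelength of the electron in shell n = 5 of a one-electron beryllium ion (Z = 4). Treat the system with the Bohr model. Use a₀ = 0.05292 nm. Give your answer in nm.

The Bohr quantisation condition is nλ = 2πr_n.
r_n = n²a₀/Z = 0.3307 nm
λ = 2πr_n/n = 2π·0.3307/5 = 0.4156 nm

0.4156 nm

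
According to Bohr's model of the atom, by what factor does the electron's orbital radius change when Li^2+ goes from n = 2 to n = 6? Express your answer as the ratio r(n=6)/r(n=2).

r ∝ Z^-1 · n^2; with Z fixed, r ∝ n^2.
r(n=6)/r(n=2) = (6/2)^2 = 9

9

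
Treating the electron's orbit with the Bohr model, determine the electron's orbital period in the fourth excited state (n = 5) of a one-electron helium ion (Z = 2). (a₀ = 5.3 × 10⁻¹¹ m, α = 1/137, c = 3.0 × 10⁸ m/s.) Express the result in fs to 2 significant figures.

4.8 fs

r = n²a₀/Z = 5²·5.3 × 10⁻¹¹/2 = 6.6 × 10⁻¹⁰ m
v = Zαc/n = 2·0.0073·3.0 × 10⁸/5 = 8.8 × 10⁵ m/s
T = 2πr/v = 4.8 × 10⁻¹⁵ s = 4.8 fs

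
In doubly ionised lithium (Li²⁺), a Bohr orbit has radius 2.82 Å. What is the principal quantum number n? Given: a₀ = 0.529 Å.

r_n = n²a₀/Z ⇒ n² = rZ/a₀ = 2.82 × 3 / 0.529 ≈ 15.99
n = 4

4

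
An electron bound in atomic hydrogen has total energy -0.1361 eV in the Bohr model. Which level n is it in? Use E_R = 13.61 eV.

E_n = −E_R Z²/n² ⇒ n² = E_R Z²/(−E_n) = 13.61 × 1² / 0.1361 ≈ 100.00
n = 10

10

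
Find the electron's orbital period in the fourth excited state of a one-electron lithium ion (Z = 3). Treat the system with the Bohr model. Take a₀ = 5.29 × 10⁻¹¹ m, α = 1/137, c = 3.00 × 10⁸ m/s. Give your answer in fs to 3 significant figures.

2.11 fs

r = n²a₀/Z = 5²·5.29 × 10⁻¹¹/3 = 4.41 × 10⁻¹⁰ m
v = Zαc/n = 3·0.00730·3.00 × 10⁸/5 = 1.31 × 10⁶ m/s
T = 2πr/v = 2.11 × 10⁻¹⁵ s = 2.11 fs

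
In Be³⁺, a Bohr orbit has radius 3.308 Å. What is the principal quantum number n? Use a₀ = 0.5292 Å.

5

r_n = n²a₀/Z ⇒ n² = rZ/a₀ = 3.308 × 4 / 0.5292 ≈ 25.00
n = 5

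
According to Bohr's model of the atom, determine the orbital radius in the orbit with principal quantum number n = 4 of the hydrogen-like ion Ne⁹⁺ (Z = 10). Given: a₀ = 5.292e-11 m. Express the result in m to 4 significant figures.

8.467e-11 m

r_n = n²a₀/Z = 4² × 5.292e-11 / 10
    = 16 × 5.292e-11 / 10 = 8.467e-11 m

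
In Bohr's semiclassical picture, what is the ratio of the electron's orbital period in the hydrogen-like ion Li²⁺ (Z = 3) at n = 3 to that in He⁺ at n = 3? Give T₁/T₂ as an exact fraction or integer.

T ∝ Z^-2 · n^3
T₁/T₂ = (3/2)^-2 · (3/3)^3 = 4/9

4/9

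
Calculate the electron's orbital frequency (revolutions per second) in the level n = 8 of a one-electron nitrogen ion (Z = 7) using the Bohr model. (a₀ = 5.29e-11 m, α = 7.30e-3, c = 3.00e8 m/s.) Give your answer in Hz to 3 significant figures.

r = n²a₀/Z = 4.84e-10 m, v = Zαc/n = 1.92e6 m/s
f = v/(2πr) = 6.31e14 Hz

6.31e14 Hz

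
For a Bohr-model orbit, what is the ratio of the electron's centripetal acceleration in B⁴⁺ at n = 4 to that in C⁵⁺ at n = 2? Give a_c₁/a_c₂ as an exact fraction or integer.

125/3456

a_c ∝ Z^3 · n^-4
a_c₁/a_c₂ = (5/6)^3 · (4/2)^-4 = 125/3456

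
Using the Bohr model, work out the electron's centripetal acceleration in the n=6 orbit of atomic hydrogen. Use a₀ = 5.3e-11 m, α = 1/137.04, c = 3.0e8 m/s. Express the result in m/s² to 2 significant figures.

r = n²a₀/Z = 1.9e-9 m, v = Zαc/n = 3.6e5 m/s
a = v²/r = (3.6e5)² / 1.9e-9 = 7.0e19 m/s²

7.0e19 m/s²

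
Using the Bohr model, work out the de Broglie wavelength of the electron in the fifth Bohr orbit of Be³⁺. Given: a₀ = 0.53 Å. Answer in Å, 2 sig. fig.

4.2 Å

The Bohr quantisation condition is nλ = 2πr_n.
r_n = n²a₀/Z = 3.3 Å
λ = 2πr_n/n = 2π·3.3/5 = 4.2 Å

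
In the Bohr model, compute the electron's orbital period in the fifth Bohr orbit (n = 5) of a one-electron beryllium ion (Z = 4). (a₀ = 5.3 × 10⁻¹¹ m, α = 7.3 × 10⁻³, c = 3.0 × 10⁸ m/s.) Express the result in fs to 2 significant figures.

1.2 fs

r = n²a₀/Z = 5²·5.3 × 10⁻¹¹/4 = 3.3 × 10⁻¹⁰ m
v = Zαc/n = 4·0.0073·3.0 × 10⁸/5 = 1.8 × 10⁶ m/s
T = 2πr/v = 1.2 × 10⁻¹⁵ s = 1.2 fs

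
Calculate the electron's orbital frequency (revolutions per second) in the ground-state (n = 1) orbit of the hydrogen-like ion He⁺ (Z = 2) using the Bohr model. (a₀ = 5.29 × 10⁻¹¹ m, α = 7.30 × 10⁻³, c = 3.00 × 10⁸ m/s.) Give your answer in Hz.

2.64 × 10¹⁶ Hz

r = n²a₀/Z = 2.65 × 10⁻¹¹ m, v = Zαc/n = 4.38 × 10⁶ m/s
f = v/(2πr) = 2.64 × 10¹⁶ Hz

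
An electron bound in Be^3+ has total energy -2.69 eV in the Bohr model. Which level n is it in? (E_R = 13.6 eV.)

9

E_n = −E_R Z²/n² ⇒ n² = E_R Z²/(−E_n) = 13.6 × 4² / 2.69 ≈ 80.89
n = 9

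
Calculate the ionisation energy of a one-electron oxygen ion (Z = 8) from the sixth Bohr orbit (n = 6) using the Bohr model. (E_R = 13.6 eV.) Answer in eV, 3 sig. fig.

E_n = −E_R·Z²/n² = −13.6 × 8²/6² eV = -24.2 eV
Ionisation energy = −E_n = 24.2 eV

24.2 eV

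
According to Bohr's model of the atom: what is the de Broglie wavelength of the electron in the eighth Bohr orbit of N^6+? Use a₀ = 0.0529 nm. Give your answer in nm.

0.380 nm

The Bohr quantisation condition is nλ = 2πr_n.
r_n = n²a₀/Z = 0.484 nm
λ = 2πr_n/n = 2π·0.484/8 = 0.380 nm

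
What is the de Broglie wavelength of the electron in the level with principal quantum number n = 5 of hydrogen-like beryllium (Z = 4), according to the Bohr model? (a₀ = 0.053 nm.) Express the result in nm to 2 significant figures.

The Bohr quantisation condition is nλ = 2πr_n.
r_n = n²a₀/Z = 0.33 nm
λ = 2πr_n/n = 2π·0.33/5 = 0.42 nm

0.42 nm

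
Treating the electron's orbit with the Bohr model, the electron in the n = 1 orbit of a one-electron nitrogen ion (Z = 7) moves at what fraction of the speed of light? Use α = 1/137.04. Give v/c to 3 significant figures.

v_n = Zαc/n, so v/c = Zα/n = 7 × 0.00730 / 1 = 0.0511

0.0511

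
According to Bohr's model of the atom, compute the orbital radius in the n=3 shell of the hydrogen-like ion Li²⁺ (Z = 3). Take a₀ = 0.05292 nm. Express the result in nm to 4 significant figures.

r_n = n²a₀/Z = 3² × 0.05292 / 3
    = 9 × 0.05292 / 3 = 0.1588 nm

0.1588 nm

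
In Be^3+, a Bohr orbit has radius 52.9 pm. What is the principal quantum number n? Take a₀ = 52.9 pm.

2

r_n = n²a₀/Z ⇒ n² = rZ/a₀ = 52.9 × 4 / 52.9 ≈ 4.00
n = 2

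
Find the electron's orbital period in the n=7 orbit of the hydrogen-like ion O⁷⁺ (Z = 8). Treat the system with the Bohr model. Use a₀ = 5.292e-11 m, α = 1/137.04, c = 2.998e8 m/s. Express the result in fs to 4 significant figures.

0.8146 fs

r = n²a₀/Z = 7²·5.292e-11/8 = 3.241e-10 m
v = Zαc/n = 8·0.007297·2.998e8/7 = 2.500e6 m/s
T = 2πr/v = 8.146e-16 s = 0.8146 fs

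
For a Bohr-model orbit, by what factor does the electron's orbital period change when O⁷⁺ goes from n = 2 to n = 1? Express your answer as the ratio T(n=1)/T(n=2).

1/8

T ∝ Z^-2 · n^3; with Z fixed, T ∝ n^3.
T(n=1)/T(n=2) = (1/2)^3 = 1/8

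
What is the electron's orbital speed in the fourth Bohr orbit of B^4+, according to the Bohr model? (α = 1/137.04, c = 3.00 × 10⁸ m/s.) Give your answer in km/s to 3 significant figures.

2740 km/s

v_n = Zαc/n = 5 × 0.00730 × 3.00 × 10⁸ / 4
    = 2740 km/s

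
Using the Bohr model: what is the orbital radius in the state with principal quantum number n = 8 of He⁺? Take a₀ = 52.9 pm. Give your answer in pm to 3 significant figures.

r_n = n²a₀/Z = 8² × 52.9 / 2
    = 64 × 52.9 / 2 = 1690 pm

1690 pm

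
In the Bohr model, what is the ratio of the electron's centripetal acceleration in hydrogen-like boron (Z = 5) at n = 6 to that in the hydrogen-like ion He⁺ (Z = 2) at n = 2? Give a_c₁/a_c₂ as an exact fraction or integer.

a_c ∝ Z^3 · n^-4
a_c₁/a_c₂ = (5/2)^3 · (6/2)^-4 = 125/648

125/648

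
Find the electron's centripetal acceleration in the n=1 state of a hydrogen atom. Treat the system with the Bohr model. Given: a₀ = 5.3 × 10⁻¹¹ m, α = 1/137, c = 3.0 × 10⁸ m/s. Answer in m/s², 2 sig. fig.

r = n²a₀/Z = 5.3 × 10⁻¹¹ m, v = Zαc/n = 2.2 × 10⁶ m/s
a = v²/r = (2.2 × 10⁶)² / 5.3 × 10⁻¹¹ = 9.0 × 10²² m/s²

9.0 × 10²² m/s²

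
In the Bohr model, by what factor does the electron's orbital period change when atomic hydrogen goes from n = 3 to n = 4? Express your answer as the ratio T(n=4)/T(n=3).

64/27

T ∝ Z^-2 · n^3; with Z fixed, T ∝ n^3.
T(n=4)/T(n=3) = (4/3)^3 = 64/27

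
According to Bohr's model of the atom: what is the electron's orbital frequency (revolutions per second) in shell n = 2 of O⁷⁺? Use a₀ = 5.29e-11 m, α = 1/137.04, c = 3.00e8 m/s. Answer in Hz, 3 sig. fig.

r = n²a₀/Z = 2.65e-11 m, v = Zαc/n = 8.76e6 m/s
f = v/(2πr) = 5.27e16 Hz

5.27e16 Hz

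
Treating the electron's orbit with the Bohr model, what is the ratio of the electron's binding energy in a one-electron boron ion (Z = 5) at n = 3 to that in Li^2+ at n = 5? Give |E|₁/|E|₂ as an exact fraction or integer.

|E| ∝ Z^2 · n^-2
|E|₁/|E|₂ = (5/3)^2 · (3/5)^-2 = 625/81

625/81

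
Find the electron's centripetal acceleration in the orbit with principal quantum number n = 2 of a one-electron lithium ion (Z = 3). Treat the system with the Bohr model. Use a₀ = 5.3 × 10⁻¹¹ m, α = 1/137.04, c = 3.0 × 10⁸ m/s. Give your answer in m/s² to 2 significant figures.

r = n²a₀/Z = 7.1 × 10⁻¹¹ m, v = Zαc/n = 3.3 × 10⁶ m/s
a = v²/r = (3.3 × 10⁶)² / 7.1 × 10⁻¹¹ = 1.5 × 10²³ m/s²

1.5 × 10²³ m/s²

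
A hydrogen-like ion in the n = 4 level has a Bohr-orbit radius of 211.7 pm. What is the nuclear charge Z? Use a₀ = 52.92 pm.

4

r_n = n²a₀/Z ⇒ Z = n²a₀/r = 4² × 52.92 / 211.7 ≈ 4.00
Z = 4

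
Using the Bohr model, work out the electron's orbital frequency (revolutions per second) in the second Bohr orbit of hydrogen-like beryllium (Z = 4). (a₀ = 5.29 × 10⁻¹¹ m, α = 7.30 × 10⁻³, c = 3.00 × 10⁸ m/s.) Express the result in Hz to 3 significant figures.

1.32 × 10¹⁶ Hz

r = n²a₀/Z = 5.29 × 10⁻¹¹ m, v = Zαc/n = 4.38 × 10⁶ m/s
f = v/(2πr) = 1.32 × 10¹⁶ Hz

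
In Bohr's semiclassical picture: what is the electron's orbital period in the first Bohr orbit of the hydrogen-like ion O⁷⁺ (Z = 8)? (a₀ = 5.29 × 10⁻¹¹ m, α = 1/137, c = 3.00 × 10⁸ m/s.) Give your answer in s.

2.37 × 10⁻¹⁸ s

r = n²a₀/Z = 1²·5.29 × 10⁻¹¹/8 = 6.61 × 10⁻¹² m
v = Zαc/n = 8·0.00730·3.00 × 10⁸/1 = 1.75 × 10⁷ m/s
T = 2πr/v = 2.37 × 10⁻¹⁸ s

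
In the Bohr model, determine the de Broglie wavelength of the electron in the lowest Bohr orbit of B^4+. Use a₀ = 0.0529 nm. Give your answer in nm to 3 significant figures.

The Bohr quantisation condition is nλ = 2πr_n.
r_n = n²a₀/Z = 0.0106 nm
λ = 2πr_n/n = 2π·0.0106/1 = 0.0665 nm

0.0665 nm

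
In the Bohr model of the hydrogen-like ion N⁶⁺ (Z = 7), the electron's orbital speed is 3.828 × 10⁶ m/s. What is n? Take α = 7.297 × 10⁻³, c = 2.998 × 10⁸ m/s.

v_n = Zαc/n ⇒ n = Zαc/v = 7 × 0.007297 × 2.998 × 10⁸ / 3.828 × 10⁶ ≈ 4.00
n = 4

4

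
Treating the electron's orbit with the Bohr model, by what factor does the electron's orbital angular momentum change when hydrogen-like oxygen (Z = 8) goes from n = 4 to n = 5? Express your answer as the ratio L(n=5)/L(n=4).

L = nℏ depends only on n, so L ∝ n.
L(n=5)/L(n=4) = (5/4)^1 = 5/4

5/4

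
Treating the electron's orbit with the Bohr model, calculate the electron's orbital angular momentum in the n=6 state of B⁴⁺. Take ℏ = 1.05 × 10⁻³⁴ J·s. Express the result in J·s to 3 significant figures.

6.30 × 10⁻³⁴ J·s

L_n = nℏ = 6 × 1.05 × 10⁻³⁴ = 6.30 × 10⁻³⁴ J·s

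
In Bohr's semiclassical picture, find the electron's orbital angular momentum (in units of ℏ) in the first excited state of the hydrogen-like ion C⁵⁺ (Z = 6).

L_n = nℏ, so L/ℏ = n = 2.

2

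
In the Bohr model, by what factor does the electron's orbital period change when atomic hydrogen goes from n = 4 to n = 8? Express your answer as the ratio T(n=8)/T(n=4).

T ∝ Z^-2 · n^3; with Z fixed, T ∝ n^3.
T(n=8)/T(n=4) = (8/4)^3 = 8

8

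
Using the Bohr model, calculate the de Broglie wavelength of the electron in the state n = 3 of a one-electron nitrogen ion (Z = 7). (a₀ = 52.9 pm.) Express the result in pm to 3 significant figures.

The Bohr quantisation condition is nλ = 2πr_n.
r_n = n²a₀/Z = 68.0 pm
λ = 2πr_n/n = 2π·68.0/3 = 142 pm

142 pm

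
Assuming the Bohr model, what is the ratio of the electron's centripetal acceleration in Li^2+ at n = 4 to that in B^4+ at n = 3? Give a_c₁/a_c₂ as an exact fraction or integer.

2187/32000

a_c ∝ Z^3 · n^-4
a_c₁/a_c₂ = (3/5)^3 · (4/3)^-4 = 2187/32000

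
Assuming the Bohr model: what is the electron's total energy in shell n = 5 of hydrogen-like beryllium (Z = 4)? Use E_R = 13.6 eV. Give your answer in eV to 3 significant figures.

E_n = −E_R·Z²/n² = −13.6 × 4²/5² = -8.70 eV

-8.70 eV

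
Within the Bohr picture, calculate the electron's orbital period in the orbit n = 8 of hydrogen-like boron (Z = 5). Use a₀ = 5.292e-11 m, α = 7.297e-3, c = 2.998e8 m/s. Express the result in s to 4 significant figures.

r = n²a₀/Z = 8²·5.292e-11/5 = 6.774e-10 m
v = Zαc/n = 5·0.007297·2.998e8/8 = 1.367e6 m/s
T = 2πr/v = 3.113e-15 s

3.113e-15 s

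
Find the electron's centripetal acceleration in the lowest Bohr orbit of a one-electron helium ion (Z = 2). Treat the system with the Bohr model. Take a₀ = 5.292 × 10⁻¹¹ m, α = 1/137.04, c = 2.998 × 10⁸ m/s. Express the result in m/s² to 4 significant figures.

r = n²a₀/Z = 2.646 × 10⁻¹¹ m, v = Zαc/n = 4.375 × 10⁶ m/s
a = v²/r = (4.375 × 10⁶)² / 2.646 × 10⁻¹¹ = 7.235 × 10²³ m/s²

7.235 × 10²³ m/s²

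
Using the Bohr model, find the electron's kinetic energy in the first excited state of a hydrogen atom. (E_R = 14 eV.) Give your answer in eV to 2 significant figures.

3.5 eV

For a Coulomb orbit the virial theorem gives K = −E_n.
E_n = −E_R·Z²/n², so K = E_R·Z²/n² = 14 × 1²/2² = 3.5 eV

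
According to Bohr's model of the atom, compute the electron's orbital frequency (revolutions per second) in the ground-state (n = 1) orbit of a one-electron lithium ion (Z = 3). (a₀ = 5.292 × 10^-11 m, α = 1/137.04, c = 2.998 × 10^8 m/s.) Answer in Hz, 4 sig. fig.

r = n²a₀/Z = 1.764 × 10^-11 m, v = Zαc/n = 6.563 × 10^6 m/s
f = v/(2πr) = 5.921 × 10^16 Hz

5.921 × 10^16 Hz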